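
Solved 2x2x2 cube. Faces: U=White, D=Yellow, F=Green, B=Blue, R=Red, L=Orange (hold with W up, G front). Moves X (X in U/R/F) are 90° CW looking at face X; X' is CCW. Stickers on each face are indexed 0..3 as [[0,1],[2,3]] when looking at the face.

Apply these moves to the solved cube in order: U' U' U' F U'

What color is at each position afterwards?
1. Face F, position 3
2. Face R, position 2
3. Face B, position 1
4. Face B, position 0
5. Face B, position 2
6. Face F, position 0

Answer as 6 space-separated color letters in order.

After move 1 (U'): U=WWWW F=OOGG R=GGRR B=RRBB L=BBOO
After move 2 (U'): U=WWWW F=BBGG R=OORR B=GGBB L=RROO
After move 3 (U'): U=WWWW F=RRGG R=BBRR B=OOBB L=GGOO
After move 4 (F): F=GRGR U=WWOG R=WBWR D=RBYY L=GYOY
After move 5 (U'): U=WGWO F=GYGR R=GRWR B=WBBB L=OOOY
Query 1: F[3] = R
Query 2: R[2] = W
Query 3: B[1] = B
Query 4: B[0] = W
Query 5: B[2] = B
Query 6: F[0] = G

Answer: R W B W B G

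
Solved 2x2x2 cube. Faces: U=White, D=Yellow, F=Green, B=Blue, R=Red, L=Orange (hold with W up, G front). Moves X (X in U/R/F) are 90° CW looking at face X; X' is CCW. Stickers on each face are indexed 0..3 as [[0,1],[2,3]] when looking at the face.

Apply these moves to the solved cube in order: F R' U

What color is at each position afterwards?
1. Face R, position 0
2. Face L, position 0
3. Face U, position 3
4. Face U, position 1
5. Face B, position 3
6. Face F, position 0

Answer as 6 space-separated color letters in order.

After move 1 (F): F=GGGG U=WWOO R=WRWR D=RRYY L=OYOY
After move 2 (R'): R=RRWW U=WBOB F=GWGO D=RGYG B=YBRB
After move 3 (U): U=OWBB F=RRGO R=YBWW B=OYRB L=GWOY
Query 1: R[0] = Y
Query 2: L[0] = G
Query 3: U[3] = B
Query 4: U[1] = W
Query 5: B[3] = B
Query 6: F[0] = R

Answer: Y G B W B R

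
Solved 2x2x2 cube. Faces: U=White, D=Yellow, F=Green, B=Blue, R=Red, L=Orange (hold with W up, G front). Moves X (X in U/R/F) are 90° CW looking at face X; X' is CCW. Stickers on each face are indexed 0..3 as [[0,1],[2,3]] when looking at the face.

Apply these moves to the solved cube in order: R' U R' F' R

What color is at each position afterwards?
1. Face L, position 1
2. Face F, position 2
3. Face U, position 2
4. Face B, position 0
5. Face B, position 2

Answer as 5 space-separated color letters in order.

Answer: O R B Y Y

Derivation:
After move 1 (R'): R=RRRR U=WBWB F=GWGW D=YGYG B=YBYB
After move 2 (U): U=WWBB F=RRGW R=YBRR B=OOYB L=GWOO
After move 3 (R'): R=BRYR U=WYBO F=RWGB D=YRYW B=GOGB
After move 4 (F'): F=WBRG U=WYBY R=RRYR D=WOYW L=GOOB
After move 5 (R): R=YRRR U=WBBG F=WORW D=WGYG B=YOYB
Query 1: L[1] = O
Query 2: F[2] = R
Query 3: U[2] = B
Query 4: B[0] = Y
Query 5: B[2] = Y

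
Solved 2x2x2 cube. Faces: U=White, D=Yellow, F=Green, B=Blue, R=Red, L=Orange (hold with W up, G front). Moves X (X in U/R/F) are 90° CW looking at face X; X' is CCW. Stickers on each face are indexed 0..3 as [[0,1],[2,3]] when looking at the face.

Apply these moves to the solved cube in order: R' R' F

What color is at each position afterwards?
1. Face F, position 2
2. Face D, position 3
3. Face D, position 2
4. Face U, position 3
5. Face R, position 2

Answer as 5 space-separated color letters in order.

Answer: B W Y O Y

Derivation:
After move 1 (R'): R=RRRR U=WBWB F=GWGW D=YGYG B=YBYB
After move 2 (R'): R=RRRR U=WYWY F=GBGB D=YWYW B=GBGB
After move 3 (F): F=GGBB U=WYOO R=WRYR D=RRYW L=OYOW
Query 1: F[2] = B
Query 2: D[3] = W
Query 3: D[2] = Y
Query 4: U[3] = O
Query 5: R[2] = Y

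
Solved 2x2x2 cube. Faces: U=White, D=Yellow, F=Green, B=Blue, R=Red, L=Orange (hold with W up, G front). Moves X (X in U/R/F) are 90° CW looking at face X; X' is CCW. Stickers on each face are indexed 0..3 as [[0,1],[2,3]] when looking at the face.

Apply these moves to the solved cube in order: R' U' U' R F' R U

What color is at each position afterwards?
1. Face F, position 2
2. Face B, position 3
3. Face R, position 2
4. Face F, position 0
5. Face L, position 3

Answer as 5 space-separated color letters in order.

After move 1 (R'): R=RRRR U=WBWB F=GWGW D=YGYG B=YBYB
After move 2 (U'): U=BBWW F=OOGW R=GWRR B=RRYB L=YBOO
After move 3 (U'): U=BWBW F=YBGW R=OORR B=GWYB L=RROO
After move 4 (R): R=RORO U=BBBW F=YGGG D=YYYG B=WWWB
After move 5 (F'): F=GGYG U=BBRR R=YOYO D=ROYG L=RWOB
After move 6 (R): R=YYOO U=BGRG F=GOYG D=RWYW B=RWBB
After move 7 (U): U=RBGG F=YYYG R=RWOO B=RWBB L=GOOB
Query 1: F[2] = Y
Query 2: B[3] = B
Query 3: R[2] = O
Query 4: F[0] = Y
Query 5: L[3] = B

Answer: Y B O Y B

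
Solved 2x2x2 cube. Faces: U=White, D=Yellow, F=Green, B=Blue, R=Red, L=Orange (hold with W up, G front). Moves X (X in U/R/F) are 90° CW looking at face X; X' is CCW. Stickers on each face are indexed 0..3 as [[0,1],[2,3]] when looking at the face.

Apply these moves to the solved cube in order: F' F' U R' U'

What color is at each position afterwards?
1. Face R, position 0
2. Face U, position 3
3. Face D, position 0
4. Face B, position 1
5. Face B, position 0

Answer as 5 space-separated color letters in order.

Answer: O Y W R B

Derivation:
After move 1 (F'): F=GGGG U=WWRR R=YRYR D=OOYY L=OWOW
After move 2 (F'): F=GGGG U=WWYY R=OROR D=WWYY L=OROR
After move 3 (U): U=YWYW F=ORGG R=BBOR B=ORBB L=GGOR
After move 4 (R'): R=BRBO U=YBYO F=OWGW D=WRYG B=YRWB
After move 5 (U'): U=BOYY F=GGGW R=OWBO B=BRWB L=YROR
Query 1: R[0] = O
Query 2: U[3] = Y
Query 3: D[0] = W
Query 4: B[1] = R
Query 5: B[0] = B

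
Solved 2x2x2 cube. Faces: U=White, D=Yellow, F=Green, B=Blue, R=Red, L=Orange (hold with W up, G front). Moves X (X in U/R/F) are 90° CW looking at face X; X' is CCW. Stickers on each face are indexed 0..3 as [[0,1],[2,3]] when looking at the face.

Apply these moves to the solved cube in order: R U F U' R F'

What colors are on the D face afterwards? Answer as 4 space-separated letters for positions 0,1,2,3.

Answer: O B Y G

Derivation:
After move 1 (R): R=RRRR U=WGWG F=GYGY D=YBYB B=WBWB
After move 2 (U): U=WWGG F=RRGY R=WBRR B=OOWB L=GYOO
After move 3 (F): F=GRYR U=WWOY R=GBGR D=RWYB L=GYOB
After move 4 (U'): U=WYWO F=GYYR R=GRGR B=GBWB L=OOOB
After move 5 (R): R=GGRR U=WYWR F=GWYB D=RWYG B=OBYB
After move 6 (F'): F=WBGY U=WYGR R=WGRR D=OBYG L=OROW
Query: D face = OBYG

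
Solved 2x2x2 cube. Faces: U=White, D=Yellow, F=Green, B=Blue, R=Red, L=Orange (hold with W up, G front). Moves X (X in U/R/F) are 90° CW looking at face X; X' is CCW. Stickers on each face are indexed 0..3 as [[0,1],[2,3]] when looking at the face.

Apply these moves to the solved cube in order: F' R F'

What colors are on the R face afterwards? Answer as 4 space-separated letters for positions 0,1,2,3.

Answer: B Y O R

Derivation:
After move 1 (F'): F=GGGG U=WWRR R=YRYR D=OOYY L=OWOW
After move 2 (R): R=YYRR U=WGRG F=GOGY D=OBYB B=RBWB
After move 3 (F'): F=OYGG U=WGYR R=BYOR D=WWYB L=OGOR
Query: R face = BYOR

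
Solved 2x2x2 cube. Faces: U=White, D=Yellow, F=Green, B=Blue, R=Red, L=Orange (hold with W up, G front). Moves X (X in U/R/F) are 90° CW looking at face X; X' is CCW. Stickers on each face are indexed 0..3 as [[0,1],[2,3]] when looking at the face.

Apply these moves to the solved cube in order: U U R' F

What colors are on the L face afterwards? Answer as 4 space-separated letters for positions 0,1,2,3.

After move 1 (U): U=WWWW F=RRGG R=BBRR B=OOBB L=GGOO
After move 2 (U): U=WWWW F=BBGG R=OORR B=GGBB L=RROO
After move 3 (R'): R=OROR U=WBWG F=BWGW D=YBYG B=YGYB
After move 4 (F): F=GBWW U=WBOR R=WRGR D=OOYG L=RYOB
Query: L face = RYOB

Answer: R Y O B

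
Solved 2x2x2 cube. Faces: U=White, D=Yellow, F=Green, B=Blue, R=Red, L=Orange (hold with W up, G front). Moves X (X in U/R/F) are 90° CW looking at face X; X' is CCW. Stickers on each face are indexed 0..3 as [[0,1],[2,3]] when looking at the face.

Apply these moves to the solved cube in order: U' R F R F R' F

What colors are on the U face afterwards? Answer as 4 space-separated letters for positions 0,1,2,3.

Answer: W O W R

Derivation:
After move 1 (U'): U=WWWW F=OOGG R=GGRR B=RRBB L=BBOO
After move 2 (R): R=RGRG U=WOWG F=OYGY D=YBYR B=WRWB
After move 3 (F): F=GOYY U=WOOB R=WGGG D=RRYR L=BYOB
After move 4 (R): R=GWGG U=WOOY F=GRYR D=RWYW B=BROB
After move 5 (F): F=YGRR U=WOBY R=OWYG D=GGYW L=BROW
After move 6 (R'): R=WGOY U=WOBB F=YORY D=GGYR B=WRGB
After move 7 (F): F=RYYO U=WOWR R=BGBY D=OWYR L=BGOG
Query: U face = WOWR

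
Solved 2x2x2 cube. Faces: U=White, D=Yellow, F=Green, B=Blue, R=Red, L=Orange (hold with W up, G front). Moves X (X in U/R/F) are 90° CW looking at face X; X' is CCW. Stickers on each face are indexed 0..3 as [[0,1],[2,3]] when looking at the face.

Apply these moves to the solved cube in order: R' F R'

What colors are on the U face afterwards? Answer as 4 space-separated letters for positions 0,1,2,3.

After move 1 (R'): R=RRRR U=WBWB F=GWGW D=YGYG B=YBYB
After move 2 (F): F=GGWW U=WBOO R=WRBR D=RRYG L=OYOG
After move 3 (R'): R=RRWB U=WYOY F=GBWO D=RGYW B=GBRB
Query: U face = WYOY

Answer: W Y O Y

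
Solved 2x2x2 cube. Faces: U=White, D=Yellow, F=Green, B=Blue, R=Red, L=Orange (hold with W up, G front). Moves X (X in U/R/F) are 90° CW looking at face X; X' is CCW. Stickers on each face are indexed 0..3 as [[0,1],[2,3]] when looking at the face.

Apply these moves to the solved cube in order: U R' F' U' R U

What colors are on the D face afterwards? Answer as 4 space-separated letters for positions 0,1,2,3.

Answer: G Y Y R

Derivation:
After move 1 (U): U=WWWW F=RRGG R=BBRR B=OOBB L=GGOO
After move 2 (R'): R=BRBR U=WBWO F=RWGW D=YRYG B=YOYB
After move 3 (F'): F=WWRG U=WBBB R=RRYR D=GOYG L=GOOW
After move 4 (U'): U=BBWB F=GORG R=WWYR B=RRYB L=YOOW
After move 5 (R): R=YWRW U=BOWG F=GORG D=GYYR B=BRBB
After move 6 (U): U=WBGO F=YWRG R=BRRW B=YOBB L=GOOW
Query: D face = GYYR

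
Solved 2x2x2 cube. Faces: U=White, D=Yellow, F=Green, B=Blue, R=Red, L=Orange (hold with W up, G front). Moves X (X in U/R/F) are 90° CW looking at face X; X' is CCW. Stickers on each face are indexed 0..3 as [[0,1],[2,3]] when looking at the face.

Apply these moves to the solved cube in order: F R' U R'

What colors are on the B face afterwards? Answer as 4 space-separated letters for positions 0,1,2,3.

Answer: G Y G B

Derivation:
After move 1 (F): F=GGGG U=WWOO R=WRWR D=RRYY L=OYOY
After move 2 (R'): R=RRWW U=WBOB F=GWGO D=RGYG B=YBRB
After move 3 (U): U=OWBB F=RRGO R=YBWW B=OYRB L=GWOY
After move 4 (R'): R=BWYW U=ORBO F=RWGB D=RRYO B=GYGB
Query: B face = GYGB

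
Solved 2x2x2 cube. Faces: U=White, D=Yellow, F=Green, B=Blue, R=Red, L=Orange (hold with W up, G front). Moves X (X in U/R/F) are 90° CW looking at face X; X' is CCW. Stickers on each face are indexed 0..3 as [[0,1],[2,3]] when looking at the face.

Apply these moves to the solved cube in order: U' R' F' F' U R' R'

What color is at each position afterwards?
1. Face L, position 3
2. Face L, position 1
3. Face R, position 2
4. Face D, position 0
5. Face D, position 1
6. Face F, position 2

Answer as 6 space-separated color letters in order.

After move 1 (U'): U=WWWW F=OOGG R=GGRR B=RRBB L=BBOO
After move 2 (R'): R=GRGR U=WBWR F=OWGW D=YOYG B=YRYB
After move 3 (F'): F=WWOG U=WBGG R=ORYR D=BOYG L=BROW
After move 4 (F'): F=WGWO U=WBOY R=ORBR D=RWYG L=BGOG
After move 5 (U): U=OWYB F=ORWO R=YRBR B=BGYB L=WGOG
After move 6 (R'): R=RRYB U=OYYB F=OWWB D=RRYO B=GGWB
After move 7 (R'): R=RBRY U=OWYG F=OYWB D=RWYB B=OGRB
Query 1: L[3] = G
Query 2: L[1] = G
Query 3: R[2] = R
Query 4: D[0] = R
Query 5: D[1] = W
Query 6: F[2] = W

Answer: G G R R W W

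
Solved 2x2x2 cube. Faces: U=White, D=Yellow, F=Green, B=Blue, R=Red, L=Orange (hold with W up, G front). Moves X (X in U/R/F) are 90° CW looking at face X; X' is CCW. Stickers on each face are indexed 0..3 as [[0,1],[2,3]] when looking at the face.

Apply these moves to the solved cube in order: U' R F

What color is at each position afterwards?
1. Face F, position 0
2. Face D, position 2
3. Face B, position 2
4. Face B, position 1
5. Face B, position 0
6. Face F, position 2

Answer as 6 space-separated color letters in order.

After move 1 (U'): U=WWWW F=OOGG R=GGRR B=RRBB L=BBOO
After move 2 (R): R=RGRG U=WOWG F=OYGY D=YBYR B=WRWB
After move 3 (F): F=GOYY U=WOOB R=WGGG D=RRYR L=BYOB
Query 1: F[0] = G
Query 2: D[2] = Y
Query 3: B[2] = W
Query 4: B[1] = R
Query 5: B[0] = W
Query 6: F[2] = Y

Answer: G Y W R W Y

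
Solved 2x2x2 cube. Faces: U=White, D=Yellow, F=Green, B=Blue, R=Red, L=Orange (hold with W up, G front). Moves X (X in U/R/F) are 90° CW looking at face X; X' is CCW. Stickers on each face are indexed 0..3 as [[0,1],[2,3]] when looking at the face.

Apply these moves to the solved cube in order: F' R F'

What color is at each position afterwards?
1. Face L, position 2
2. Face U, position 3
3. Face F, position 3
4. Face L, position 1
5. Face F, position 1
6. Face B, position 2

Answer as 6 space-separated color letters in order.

After move 1 (F'): F=GGGG U=WWRR R=YRYR D=OOYY L=OWOW
After move 2 (R): R=YYRR U=WGRG F=GOGY D=OBYB B=RBWB
After move 3 (F'): F=OYGG U=WGYR R=BYOR D=WWYB L=OGOR
Query 1: L[2] = O
Query 2: U[3] = R
Query 3: F[3] = G
Query 4: L[1] = G
Query 5: F[1] = Y
Query 6: B[2] = W

Answer: O R G G Y W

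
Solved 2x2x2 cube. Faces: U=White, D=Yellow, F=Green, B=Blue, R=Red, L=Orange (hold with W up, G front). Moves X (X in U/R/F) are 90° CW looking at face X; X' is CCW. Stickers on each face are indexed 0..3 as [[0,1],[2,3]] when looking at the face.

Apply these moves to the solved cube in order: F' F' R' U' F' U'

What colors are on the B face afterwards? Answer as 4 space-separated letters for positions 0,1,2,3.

Answer: G W W B

Derivation:
After move 1 (F'): F=GGGG U=WWRR R=YRYR D=OOYY L=OWOW
After move 2 (F'): F=GGGG U=WWYY R=OROR D=WWYY L=OROR
After move 3 (R'): R=RROO U=WBYB F=GWGY D=WGYG B=YBWB
After move 4 (U'): U=BBWY F=ORGY R=GWOO B=RRWB L=YBOR
After move 5 (F'): F=RYOG U=BBGO R=GWWO D=BRYG L=YYOW
After move 6 (U'): U=BOBG F=YYOG R=RYWO B=GWWB L=RROW
Query: B face = GWWB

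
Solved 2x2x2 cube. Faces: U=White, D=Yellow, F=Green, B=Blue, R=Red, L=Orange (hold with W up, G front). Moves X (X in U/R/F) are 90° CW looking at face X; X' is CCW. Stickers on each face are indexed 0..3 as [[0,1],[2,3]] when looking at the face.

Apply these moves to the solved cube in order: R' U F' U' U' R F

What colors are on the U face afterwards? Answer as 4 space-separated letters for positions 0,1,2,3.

Answer: R O B B

Derivation:
After move 1 (R'): R=RRRR U=WBWB F=GWGW D=YGYG B=YBYB
After move 2 (U): U=WWBB F=RRGW R=YBRR B=OOYB L=GWOO
After move 3 (F'): F=RWRG U=WWYR R=GBYR D=WOYG L=GBOB
After move 4 (U'): U=WRWY F=GBRG R=RWYR B=GBYB L=OOOB
After move 5 (U'): U=RYWW F=OORG R=GBYR B=RWYB L=GBOB
After move 6 (R): R=YGRB U=ROWG F=OORG D=WYYR B=WWYB
After move 7 (F): F=ROGO U=ROBB R=WGGB D=RYYR L=GWOY
Query: U face = ROBB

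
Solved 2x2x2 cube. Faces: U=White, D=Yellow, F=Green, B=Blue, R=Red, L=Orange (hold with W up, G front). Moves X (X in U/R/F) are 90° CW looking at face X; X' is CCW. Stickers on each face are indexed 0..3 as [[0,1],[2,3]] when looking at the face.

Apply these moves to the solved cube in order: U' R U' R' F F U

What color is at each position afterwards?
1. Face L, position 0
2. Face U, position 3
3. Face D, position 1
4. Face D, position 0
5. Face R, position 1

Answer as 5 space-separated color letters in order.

After move 1 (U'): U=WWWW F=OOGG R=GGRR B=RRBB L=BBOO
After move 2 (R): R=RGRG U=WOWG F=OYGY D=YBYR B=WRWB
After move 3 (U'): U=OGWW F=BBGY R=OYRG B=RGWB L=WROO
After move 4 (R'): R=YGOR U=OWWR F=BGGW D=YBYY B=RGBB
After move 5 (F): F=GBWG U=OWOR R=WGRR D=OYYY L=WYOB
After move 6 (F): F=WGGB U=OWBY R=OGRR D=RWYY L=WOOY
After move 7 (U): U=BOYW F=OGGB R=RGRR B=WOBB L=WGOY
Query 1: L[0] = W
Query 2: U[3] = W
Query 3: D[1] = W
Query 4: D[0] = R
Query 5: R[1] = G

Answer: W W W R G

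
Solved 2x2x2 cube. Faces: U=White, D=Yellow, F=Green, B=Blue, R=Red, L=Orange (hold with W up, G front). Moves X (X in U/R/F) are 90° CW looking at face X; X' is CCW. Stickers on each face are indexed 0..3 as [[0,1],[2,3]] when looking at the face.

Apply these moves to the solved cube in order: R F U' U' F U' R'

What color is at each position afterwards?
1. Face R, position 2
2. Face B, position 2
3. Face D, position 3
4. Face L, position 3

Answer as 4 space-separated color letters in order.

Answer: Y O B R

Derivation:
After move 1 (R): R=RRRR U=WGWG F=GYGY D=YBYB B=WBWB
After move 2 (F): F=GGYY U=WGOO R=WRGR D=RRYB L=OYOB
After move 3 (U'): U=GOWO F=OYYY R=GGGR B=WRWB L=WBOB
After move 4 (U'): U=OOGW F=WBYY R=OYGR B=GGWB L=WROB
After move 5 (F): F=YWYB U=OOBR R=GYWR D=GOYB L=WROR
After move 6 (U'): U=OROB F=WRYB R=YWWR B=GYWB L=GGOR
After move 7 (R'): R=WRYW U=OWOG F=WRYB D=GRYB B=BYOB
Query 1: R[2] = Y
Query 2: B[2] = O
Query 3: D[3] = B
Query 4: L[3] = R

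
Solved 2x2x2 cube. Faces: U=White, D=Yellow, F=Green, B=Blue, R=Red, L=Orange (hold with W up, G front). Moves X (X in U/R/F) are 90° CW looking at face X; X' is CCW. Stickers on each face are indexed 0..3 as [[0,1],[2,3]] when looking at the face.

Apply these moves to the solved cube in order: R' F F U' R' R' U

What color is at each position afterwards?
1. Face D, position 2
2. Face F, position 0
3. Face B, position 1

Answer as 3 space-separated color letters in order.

Answer: Y R B

Derivation:
After move 1 (R'): R=RRRR U=WBWB F=GWGW D=YGYG B=YBYB
After move 2 (F): F=GGWW U=WBOO R=WRBR D=RRYG L=OYOG
After move 3 (F): F=WGWG U=WBGY R=OROR D=BWYG L=OROR
After move 4 (U'): U=BYWG F=ORWG R=WGOR B=ORYB L=YBOR
After move 5 (R'): R=GRWO U=BYWO F=OYWG D=BRYG B=GRWB
After move 6 (R'): R=ROGW U=BWWG F=OYWO D=BYYG B=GRRB
After move 7 (U): U=WBGW F=ROWO R=GRGW B=YBRB L=OYOR
Query 1: D[2] = Y
Query 2: F[0] = R
Query 3: B[1] = B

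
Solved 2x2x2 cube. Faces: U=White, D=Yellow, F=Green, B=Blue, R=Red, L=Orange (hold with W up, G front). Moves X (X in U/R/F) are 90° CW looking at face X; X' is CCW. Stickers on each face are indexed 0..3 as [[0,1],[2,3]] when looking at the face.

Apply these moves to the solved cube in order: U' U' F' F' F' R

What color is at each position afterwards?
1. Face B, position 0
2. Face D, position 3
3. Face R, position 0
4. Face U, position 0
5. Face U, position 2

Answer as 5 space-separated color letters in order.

Answer: R G W W O

Derivation:
After move 1 (U'): U=WWWW F=OOGG R=GGRR B=RRBB L=BBOO
After move 2 (U'): U=WWWW F=BBGG R=OORR B=GGBB L=RROO
After move 3 (F'): F=BGBG U=WWOR R=YOYR D=ROYY L=RWOW
After move 4 (F'): F=GGBB U=WWYY R=OORR D=WWYY L=RROO
After move 5 (F'): F=GBGB U=WWOR R=WOWR D=ROYY L=RYOY
After move 6 (R): R=WWRO U=WBOB F=GOGY D=RBYG B=RGWB
Query 1: B[0] = R
Query 2: D[3] = G
Query 3: R[0] = W
Query 4: U[0] = W
Query 5: U[2] = O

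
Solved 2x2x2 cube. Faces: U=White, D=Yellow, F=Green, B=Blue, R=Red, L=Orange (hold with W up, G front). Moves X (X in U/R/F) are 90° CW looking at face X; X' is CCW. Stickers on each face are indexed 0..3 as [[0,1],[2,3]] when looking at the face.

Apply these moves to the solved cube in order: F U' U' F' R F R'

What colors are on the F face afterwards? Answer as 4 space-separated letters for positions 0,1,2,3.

Answer: B G Y W

Derivation:
After move 1 (F): F=GGGG U=WWOO R=WRWR D=RRYY L=OYOY
After move 2 (U'): U=WOWO F=OYGG R=GGWR B=WRBB L=BBOY
After move 3 (U'): U=OOWW F=BBGG R=OYWR B=GGBB L=WROY
After move 4 (F'): F=BGBG U=OOOW R=RYRR D=RYYY L=WWOW
After move 5 (R): R=RRRY U=OGOG F=BYBY D=RBYG B=WGOB
After move 6 (F): F=BBYY U=OGWW R=ORGY D=RRYG L=WROB
After move 7 (R'): R=RYOG U=OOWW F=BGYW D=RBYY B=GGRB
Query: F face = BGYW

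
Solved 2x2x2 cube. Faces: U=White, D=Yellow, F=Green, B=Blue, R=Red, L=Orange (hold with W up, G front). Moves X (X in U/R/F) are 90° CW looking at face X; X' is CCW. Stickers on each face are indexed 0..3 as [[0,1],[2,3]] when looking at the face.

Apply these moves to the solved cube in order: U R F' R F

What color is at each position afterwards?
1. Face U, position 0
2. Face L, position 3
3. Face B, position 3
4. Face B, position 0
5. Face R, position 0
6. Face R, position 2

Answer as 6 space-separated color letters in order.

Answer: W W B R R G

Derivation:
After move 1 (U): U=WWWW F=RRGG R=BBRR B=OOBB L=GGOO
After move 2 (R): R=RBRB U=WRWG F=RYGY D=YBYO B=WOWB
After move 3 (F'): F=YYRG U=WRRR R=BBYB D=GOYO L=GGOW
After move 4 (R): R=YBBB U=WYRG F=YORO D=GWYW B=RORB
After move 5 (F): F=RYOO U=WYWG R=RBGB D=BYYW L=GGOW
Query 1: U[0] = W
Query 2: L[3] = W
Query 3: B[3] = B
Query 4: B[0] = R
Query 5: R[0] = R
Query 6: R[2] = G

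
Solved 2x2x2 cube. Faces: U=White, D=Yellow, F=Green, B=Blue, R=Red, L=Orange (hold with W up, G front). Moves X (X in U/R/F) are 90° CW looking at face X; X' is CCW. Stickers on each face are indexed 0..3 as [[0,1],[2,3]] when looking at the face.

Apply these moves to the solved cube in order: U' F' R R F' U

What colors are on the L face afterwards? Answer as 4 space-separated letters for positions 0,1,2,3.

After move 1 (U'): U=WWWW F=OOGG R=GGRR B=RRBB L=BBOO
After move 2 (F'): F=OGOG U=WWGR R=YGYR D=BOYY L=BWOW
After move 3 (R): R=YYRG U=WGGG F=OOOY D=BBYR B=RRWB
After move 4 (R): R=RYGY U=WOGY F=OBOR D=BWYR B=GRGB
After move 5 (F'): F=BROO U=WORG R=WYBY D=WWYR L=BYOG
After move 6 (U): U=RWGO F=WYOO R=GRBY B=BYGB L=BROG
Query: L face = BROG

Answer: B R O G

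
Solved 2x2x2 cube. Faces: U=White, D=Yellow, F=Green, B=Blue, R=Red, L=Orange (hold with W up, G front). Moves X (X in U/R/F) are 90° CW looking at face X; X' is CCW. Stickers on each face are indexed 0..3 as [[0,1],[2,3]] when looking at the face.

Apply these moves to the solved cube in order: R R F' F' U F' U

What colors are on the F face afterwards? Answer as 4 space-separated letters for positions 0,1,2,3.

After move 1 (R): R=RRRR U=WGWG F=GYGY D=YBYB B=WBWB
After move 2 (R): R=RRRR U=WYWY F=GBGB D=YWYW B=GBGB
After move 3 (F'): F=BBGG U=WYRR R=WRYR D=OOYW L=OYOW
After move 4 (F'): F=BGBG U=WYWY R=OROR D=YWYW L=OROR
After move 5 (U): U=WWYY F=ORBG R=GBOR B=ORGB L=BGOR
After move 6 (F'): F=RGOB U=WWGO R=WBYR D=GRYW L=BYOY
After move 7 (U): U=GWOW F=WBOB R=ORYR B=BYGB L=RGOY
Query: F face = WBOB

Answer: W B O B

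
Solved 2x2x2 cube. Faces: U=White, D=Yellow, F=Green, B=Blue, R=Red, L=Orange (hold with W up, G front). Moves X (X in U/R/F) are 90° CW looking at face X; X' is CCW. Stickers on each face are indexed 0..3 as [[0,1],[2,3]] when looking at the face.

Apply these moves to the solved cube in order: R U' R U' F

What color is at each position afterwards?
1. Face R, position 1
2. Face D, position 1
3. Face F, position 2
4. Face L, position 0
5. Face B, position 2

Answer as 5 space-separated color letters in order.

After move 1 (R): R=RRRR U=WGWG F=GYGY D=YBYB B=WBWB
After move 2 (U'): U=GGWW F=OOGY R=GYRR B=RRWB L=WBOO
After move 3 (R): R=RGRY U=GOWY F=OBGB D=YWYR B=WRGB
After move 4 (U'): U=OYGW F=WBGB R=OBRY B=RGGB L=WROO
After move 5 (F): F=GWBB U=OYOR R=GBWY D=ROYR L=WYOW
Query 1: R[1] = B
Query 2: D[1] = O
Query 3: F[2] = B
Query 4: L[0] = W
Query 5: B[2] = G

Answer: B O B W G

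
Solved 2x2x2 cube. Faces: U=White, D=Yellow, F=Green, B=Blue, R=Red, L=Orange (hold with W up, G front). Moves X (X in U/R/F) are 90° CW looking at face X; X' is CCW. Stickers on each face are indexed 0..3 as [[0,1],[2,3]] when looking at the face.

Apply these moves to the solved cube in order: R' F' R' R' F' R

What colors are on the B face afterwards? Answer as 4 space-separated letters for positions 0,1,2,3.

After move 1 (R'): R=RRRR U=WBWB F=GWGW D=YGYG B=YBYB
After move 2 (F'): F=WWGG U=WBRR R=GRYR D=OOYG L=OBOW
After move 3 (R'): R=RRGY U=WYRY F=WBGR D=OWYG B=GBOB
After move 4 (R'): R=RYRG U=WORG F=WYGY D=OBYR B=GBWB
After move 5 (F'): F=YYWG U=WORR R=BYOG D=BWYR L=OGOR
After move 6 (R): R=OBGY U=WYRG F=YWWR D=BWYG B=RBOB
Query: B face = RBOB

Answer: R B O B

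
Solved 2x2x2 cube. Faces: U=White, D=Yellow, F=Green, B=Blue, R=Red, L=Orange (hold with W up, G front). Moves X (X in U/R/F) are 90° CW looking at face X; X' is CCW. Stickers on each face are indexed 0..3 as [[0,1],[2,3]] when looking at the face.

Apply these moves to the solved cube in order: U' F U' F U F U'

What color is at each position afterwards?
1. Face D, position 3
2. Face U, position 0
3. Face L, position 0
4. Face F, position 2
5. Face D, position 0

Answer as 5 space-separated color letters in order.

After move 1 (U'): U=WWWW F=OOGG R=GGRR B=RRBB L=BBOO
After move 2 (F): F=GOGO U=WWOB R=WGWR D=RGYY L=BYOY
After move 3 (U'): U=WBWO F=BYGO R=GOWR B=WGBB L=RROY
After move 4 (F): F=GBOY U=WBYR R=WOOR D=WGYY L=RROG
After move 5 (U): U=YWRB F=WOOY R=WGOR B=RRBB L=GBOG
After move 6 (F): F=OWYO U=YWGB R=RGBR D=OWYY L=GWOG
After move 7 (U'): U=WBYG F=GWYO R=OWBR B=RGBB L=RROG
Query 1: D[3] = Y
Query 2: U[0] = W
Query 3: L[0] = R
Query 4: F[2] = Y
Query 5: D[0] = O

Answer: Y W R Y O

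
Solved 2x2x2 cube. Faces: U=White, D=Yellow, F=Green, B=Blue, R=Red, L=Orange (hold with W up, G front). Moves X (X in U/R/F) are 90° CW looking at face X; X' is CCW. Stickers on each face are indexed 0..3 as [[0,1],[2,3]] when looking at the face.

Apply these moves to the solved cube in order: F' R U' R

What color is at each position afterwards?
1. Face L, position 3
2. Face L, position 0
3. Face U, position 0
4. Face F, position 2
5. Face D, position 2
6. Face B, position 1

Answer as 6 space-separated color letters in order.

Answer: W R G G Y Y

Derivation:
After move 1 (F'): F=GGGG U=WWRR R=YRYR D=OOYY L=OWOW
After move 2 (R): R=YYRR U=WGRG F=GOGY D=OBYB B=RBWB
After move 3 (U'): U=GGWR F=OWGY R=GORR B=YYWB L=RBOW
After move 4 (R): R=RGRO U=GWWY F=OBGB D=OWYY B=RYGB
Query 1: L[3] = W
Query 2: L[0] = R
Query 3: U[0] = G
Query 4: F[2] = G
Query 5: D[2] = Y
Query 6: B[1] = Y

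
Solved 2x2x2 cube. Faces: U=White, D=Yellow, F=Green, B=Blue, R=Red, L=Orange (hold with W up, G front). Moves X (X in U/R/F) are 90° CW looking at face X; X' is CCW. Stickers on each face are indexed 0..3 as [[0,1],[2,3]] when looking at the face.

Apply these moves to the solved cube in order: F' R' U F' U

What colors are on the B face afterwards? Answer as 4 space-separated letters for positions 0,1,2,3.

Answer: G B O B

Derivation:
After move 1 (F'): F=GGGG U=WWRR R=YRYR D=OOYY L=OWOW
After move 2 (R'): R=RRYY U=WBRB F=GWGR D=OGYG B=YBOB
After move 3 (U): U=RWBB F=RRGR R=YBYY B=OWOB L=GWOW
After move 4 (F'): F=RRRG U=RWYY R=GBOY D=WWYG L=GBOB
After move 5 (U): U=YRYW F=GBRG R=OWOY B=GBOB L=RROB
Query: B face = GBOB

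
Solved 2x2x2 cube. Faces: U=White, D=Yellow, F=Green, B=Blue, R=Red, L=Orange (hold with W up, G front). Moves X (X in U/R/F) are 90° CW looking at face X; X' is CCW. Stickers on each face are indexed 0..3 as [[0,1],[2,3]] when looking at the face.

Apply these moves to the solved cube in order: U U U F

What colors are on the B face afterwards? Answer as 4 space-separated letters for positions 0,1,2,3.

After move 1 (U): U=WWWW F=RRGG R=BBRR B=OOBB L=GGOO
After move 2 (U): U=WWWW F=BBGG R=OORR B=GGBB L=RROO
After move 3 (U): U=WWWW F=OOGG R=GGRR B=RRBB L=BBOO
After move 4 (F): F=GOGO U=WWOB R=WGWR D=RGYY L=BYOY
Query: B face = RRBB

Answer: R R B B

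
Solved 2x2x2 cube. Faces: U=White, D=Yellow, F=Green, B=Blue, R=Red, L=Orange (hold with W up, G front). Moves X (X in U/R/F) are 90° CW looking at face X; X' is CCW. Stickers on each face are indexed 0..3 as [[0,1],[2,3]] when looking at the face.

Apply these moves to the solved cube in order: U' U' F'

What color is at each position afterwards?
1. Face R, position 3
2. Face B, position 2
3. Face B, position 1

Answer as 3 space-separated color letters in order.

After move 1 (U'): U=WWWW F=OOGG R=GGRR B=RRBB L=BBOO
After move 2 (U'): U=WWWW F=BBGG R=OORR B=GGBB L=RROO
After move 3 (F'): F=BGBG U=WWOR R=YOYR D=ROYY L=RWOW
Query 1: R[3] = R
Query 2: B[2] = B
Query 3: B[1] = G

Answer: R B G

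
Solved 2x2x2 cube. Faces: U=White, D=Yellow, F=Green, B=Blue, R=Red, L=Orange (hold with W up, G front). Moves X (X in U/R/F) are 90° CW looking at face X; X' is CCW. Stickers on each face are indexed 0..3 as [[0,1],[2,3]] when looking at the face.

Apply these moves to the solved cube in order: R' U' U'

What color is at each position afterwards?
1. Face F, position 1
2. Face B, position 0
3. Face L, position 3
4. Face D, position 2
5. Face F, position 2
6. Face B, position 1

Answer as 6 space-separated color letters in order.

Answer: B G O Y G W

Derivation:
After move 1 (R'): R=RRRR U=WBWB F=GWGW D=YGYG B=YBYB
After move 2 (U'): U=BBWW F=OOGW R=GWRR B=RRYB L=YBOO
After move 3 (U'): U=BWBW F=YBGW R=OORR B=GWYB L=RROO
Query 1: F[1] = B
Query 2: B[0] = G
Query 3: L[3] = O
Query 4: D[2] = Y
Query 5: F[2] = G
Query 6: B[1] = W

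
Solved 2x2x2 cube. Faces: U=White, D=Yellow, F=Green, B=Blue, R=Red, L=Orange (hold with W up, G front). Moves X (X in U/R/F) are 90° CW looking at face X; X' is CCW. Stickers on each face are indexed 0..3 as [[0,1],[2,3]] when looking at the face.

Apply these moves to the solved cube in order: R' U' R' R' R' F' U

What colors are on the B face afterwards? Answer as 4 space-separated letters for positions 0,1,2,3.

After move 1 (R'): R=RRRR U=WBWB F=GWGW D=YGYG B=YBYB
After move 2 (U'): U=BBWW F=OOGW R=GWRR B=RRYB L=YBOO
After move 3 (R'): R=WRGR U=BYWR F=OBGW D=YOYW B=GRGB
After move 4 (R'): R=RRWG U=BGWG F=OYGR D=YBYW B=WROB
After move 5 (R'): R=RGRW U=BOWW F=OGGG D=YYYR B=WRBB
After move 6 (F'): F=GGOG U=BORR R=YGYW D=BOYR L=YWOW
After move 7 (U): U=RBRO F=YGOG R=WRYW B=YWBB L=GGOW
Query: B face = YWBB

Answer: Y W B B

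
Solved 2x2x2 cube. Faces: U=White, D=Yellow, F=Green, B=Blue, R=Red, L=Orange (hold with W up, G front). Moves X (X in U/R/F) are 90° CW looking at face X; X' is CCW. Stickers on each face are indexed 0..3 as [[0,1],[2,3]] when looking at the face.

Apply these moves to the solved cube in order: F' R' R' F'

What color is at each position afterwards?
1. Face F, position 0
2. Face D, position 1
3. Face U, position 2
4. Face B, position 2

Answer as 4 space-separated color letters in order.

Answer: B W R G

Derivation:
After move 1 (F'): F=GGGG U=WWRR R=YRYR D=OOYY L=OWOW
After move 2 (R'): R=RRYY U=WBRB F=GWGR D=OGYG B=YBOB
After move 3 (R'): R=RYRY U=WORY F=GBGB D=OWYR B=GBGB
After move 4 (F'): F=BBGG U=WORR R=WYOY D=WWYR L=OYOR
Query 1: F[0] = B
Query 2: D[1] = W
Query 3: U[2] = R
Query 4: B[2] = G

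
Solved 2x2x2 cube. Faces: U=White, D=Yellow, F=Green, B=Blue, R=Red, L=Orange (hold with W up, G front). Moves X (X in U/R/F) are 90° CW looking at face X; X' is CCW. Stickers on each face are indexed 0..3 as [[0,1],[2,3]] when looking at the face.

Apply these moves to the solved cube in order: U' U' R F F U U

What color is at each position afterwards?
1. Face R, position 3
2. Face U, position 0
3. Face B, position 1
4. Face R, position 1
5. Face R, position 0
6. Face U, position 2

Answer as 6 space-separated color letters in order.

After move 1 (U'): U=WWWW F=OOGG R=GGRR B=RRBB L=BBOO
After move 2 (U'): U=WWWW F=BBGG R=OORR B=GGBB L=RROO
After move 3 (R): R=RORO U=WBWG F=BYGY D=YBYG B=WGWB
After move 4 (F): F=GBYY U=WBOR R=WOGO D=RRYG L=RYOB
After move 5 (F): F=YGYB U=WBBY R=OORO D=GWYG L=RROR
After move 6 (U): U=BWYB F=OOYB R=WGRO B=RRWB L=YGOR
After move 7 (U): U=YBBW F=WGYB R=RRRO B=YGWB L=OOOR
Query 1: R[3] = O
Query 2: U[0] = Y
Query 3: B[1] = G
Query 4: R[1] = R
Query 5: R[0] = R
Query 6: U[2] = B

Answer: O Y G R R B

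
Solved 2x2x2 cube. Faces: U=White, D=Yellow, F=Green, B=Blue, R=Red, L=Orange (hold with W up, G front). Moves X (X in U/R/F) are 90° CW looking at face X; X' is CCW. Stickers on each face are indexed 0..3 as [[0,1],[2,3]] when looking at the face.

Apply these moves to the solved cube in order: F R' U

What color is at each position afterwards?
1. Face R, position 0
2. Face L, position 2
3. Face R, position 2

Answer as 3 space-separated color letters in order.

After move 1 (F): F=GGGG U=WWOO R=WRWR D=RRYY L=OYOY
After move 2 (R'): R=RRWW U=WBOB F=GWGO D=RGYG B=YBRB
After move 3 (U): U=OWBB F=RRGO R=YBWW B=OYRB L=GWOY
Query 1: R[0] = Y
Query 2: L[2] = O
Query 3: R[2] = W

Answer: Y O W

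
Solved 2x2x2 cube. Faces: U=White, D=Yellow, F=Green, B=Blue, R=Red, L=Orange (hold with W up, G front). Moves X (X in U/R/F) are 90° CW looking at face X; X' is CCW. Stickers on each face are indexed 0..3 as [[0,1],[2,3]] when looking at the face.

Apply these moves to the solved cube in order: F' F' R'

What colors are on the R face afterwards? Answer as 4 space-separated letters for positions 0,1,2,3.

Answer: R R O O

Derivation:
After move 1 (F'): F=GGGG U=WWRR R=YRYR D=OOYY L=OWOW
After move 2 (F'): F=GGGG U=WWYY R=OROR D=WWYY L=OROR
After move 3 (R'): R=RROO U=WBYB F=GWGY D=WGYG B=YBWB
Query: R face = RROO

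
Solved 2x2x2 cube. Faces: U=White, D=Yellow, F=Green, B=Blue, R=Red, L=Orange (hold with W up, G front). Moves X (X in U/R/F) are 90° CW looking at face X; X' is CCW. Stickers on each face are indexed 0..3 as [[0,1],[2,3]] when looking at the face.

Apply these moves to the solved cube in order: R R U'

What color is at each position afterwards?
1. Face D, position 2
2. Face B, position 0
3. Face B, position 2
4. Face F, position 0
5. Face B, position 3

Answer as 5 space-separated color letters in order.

After move 1 (R): R=RRRR U=WGWG F=GYGY D=YBYB B=WBWB
After move 2 (R): R=RRRR U=WYWY F=GBGB D=YWYW B=GBGB
After move 3 (U'): U=YYWW F=OOGB R=GBRR B=RRGB L=GBOO
Query 1: D[2] = Y
Query 2: B[0] = R
Query 3: B[2] = G
Query 4: F[0] = O
Query 5: B[3] = B

Answer: Y R G O B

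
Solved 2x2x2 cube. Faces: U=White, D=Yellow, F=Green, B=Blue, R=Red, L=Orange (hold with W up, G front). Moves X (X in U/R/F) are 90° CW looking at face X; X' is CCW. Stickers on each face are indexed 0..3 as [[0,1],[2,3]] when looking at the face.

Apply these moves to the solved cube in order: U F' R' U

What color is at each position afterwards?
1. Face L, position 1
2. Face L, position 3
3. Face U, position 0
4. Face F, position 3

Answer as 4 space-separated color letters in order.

Answer: W W B R

Derivation:
After move 1 (U): U=WWWW F=RRGG R=BBRR B=OOBB L=GGOO
After move 2 (F'): F=RGRG U=WWBR R=YBYR D=GOYY L=GWOW
After move 3 (R'): R=BRYY U=WBBO F=RWRR D=GGYG B=YOOB
After move 4 (U): U=BWOB F=BRRR R=YOYY B=GWOB L=RWOW
Query 1: L[1] = W
Query 2: L[3] = W
Query 3: U[0] = B
Query 4: F[3] = R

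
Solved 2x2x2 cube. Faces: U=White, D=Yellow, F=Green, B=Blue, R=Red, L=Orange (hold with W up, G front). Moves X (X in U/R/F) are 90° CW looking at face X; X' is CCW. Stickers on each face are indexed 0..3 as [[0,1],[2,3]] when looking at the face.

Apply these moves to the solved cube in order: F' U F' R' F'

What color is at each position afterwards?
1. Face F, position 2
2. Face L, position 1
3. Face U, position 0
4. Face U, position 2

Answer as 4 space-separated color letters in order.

Answer: R O R B

Derivation:
After move 1 (F'): F=GGGG U=WWRR R=YRYR D=OOYY L=OWOW
After move 2 (U): U=RWRW F=YRGG R=BBYR B=OWBB L=GGOW
After move 3 (F'): F=RGYG U=RWBY R=OBOR D=GWYY L=GWOR
After move 4 (R'): R=BROO U=RBBO F=RWYY D=GGYG B=YWWB
After move 5 (F'): F=WYRY U=RBBO R=GRGO D=WRYG L=GOOB
Query 1: F[2] = R
Query 2: L[1] = O
Query 3: U[0] = R
Query 4: U[2] = B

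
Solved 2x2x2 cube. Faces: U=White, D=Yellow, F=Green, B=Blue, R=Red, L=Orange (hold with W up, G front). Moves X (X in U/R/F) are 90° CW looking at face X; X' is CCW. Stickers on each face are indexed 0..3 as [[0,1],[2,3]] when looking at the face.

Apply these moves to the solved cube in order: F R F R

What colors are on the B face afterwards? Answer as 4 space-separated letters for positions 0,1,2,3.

Answer: Y B G B

Derivation:
After move 1 (F): F=GGGG U=WWOO R=WRWR D=RRYY L=OYOY
After move 2 (R): R=WWRR U=WGOG F=GRGY D=RBYB B=OBWB
After move 3 (F): F=GGYR U=WGYY R=OWGR D=RWYB L=OROB
After move 4 (R): R=GORW U=WGYR F=GWYB D=RWYO B=YBGB
Query: B face = YBGB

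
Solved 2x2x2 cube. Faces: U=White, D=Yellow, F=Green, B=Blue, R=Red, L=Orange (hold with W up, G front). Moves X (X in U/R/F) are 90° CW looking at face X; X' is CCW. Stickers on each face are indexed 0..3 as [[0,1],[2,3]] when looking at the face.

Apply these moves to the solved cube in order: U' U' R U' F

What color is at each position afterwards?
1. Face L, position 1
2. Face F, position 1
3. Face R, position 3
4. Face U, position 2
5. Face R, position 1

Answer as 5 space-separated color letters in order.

Answer: Y R O O Y

Derivation:
After move 1 (U'): U=WWWW F=OOGG R=GGRR B=RRBB L=BBOO
After move 2 (U'): U=WWWW F=BBGG R=OORR B=GGBB L=RROO
After move 3 (R): R=RORO U=WBWG F=BYGY D=YBYG B=WGWB
After move 4 (U'): U=BGWW F=RRGY R=BYRO B=ROWB L=WGOO
After move 5 (F): F=GRYR U=BGOG R=WYWO D=RBYG L=WYOB
Query 1: L[1] = Y
Query 2: F[1] = R
Query 3: R[3] = O
Query 4: U[2] = O
Query 5: R[1] = Y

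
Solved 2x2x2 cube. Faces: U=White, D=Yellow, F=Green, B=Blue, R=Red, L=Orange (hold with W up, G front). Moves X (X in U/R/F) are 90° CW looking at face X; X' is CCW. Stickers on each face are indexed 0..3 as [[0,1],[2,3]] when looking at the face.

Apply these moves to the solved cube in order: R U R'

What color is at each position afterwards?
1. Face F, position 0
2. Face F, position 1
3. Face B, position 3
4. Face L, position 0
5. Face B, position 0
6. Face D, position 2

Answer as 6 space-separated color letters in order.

Answer: R W B G B Y

Derivation:
After move 1 (R): R=RRRR U=WGWG F=GYGY D=YBYB B=WBWB
After move 2 (U): U=WWGG F=RRGY R=WBRR B=OOWB L=GYOO
After move 3 (R'): R=BRWR U=WWGO F=RWGG D=YRYY B=BOBB
Query 1: F[0] = R
Query 2: F[1] = W
Query 3: B[3] = B
Query 4: L[0] = G
Query 5: B[0] = B
Query 6: D[2] = Y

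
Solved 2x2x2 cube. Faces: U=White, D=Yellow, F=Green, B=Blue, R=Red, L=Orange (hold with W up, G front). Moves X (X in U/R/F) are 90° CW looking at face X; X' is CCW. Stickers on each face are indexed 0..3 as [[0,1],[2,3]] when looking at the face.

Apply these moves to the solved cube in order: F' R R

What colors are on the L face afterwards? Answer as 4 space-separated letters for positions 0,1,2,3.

After move 1 (F'): F=GGGG U=WWRR R=YRYR D=OOYY L=OWOW
After move 2 (R): R=YYRR U=WGRG F=GOGY D=OBYB B=RBWB
After move 3 (R): R=RYRY U=WORY F=GBGB D=OWYR B=GBGB
Query: L face = OWOW

Answer: O W O W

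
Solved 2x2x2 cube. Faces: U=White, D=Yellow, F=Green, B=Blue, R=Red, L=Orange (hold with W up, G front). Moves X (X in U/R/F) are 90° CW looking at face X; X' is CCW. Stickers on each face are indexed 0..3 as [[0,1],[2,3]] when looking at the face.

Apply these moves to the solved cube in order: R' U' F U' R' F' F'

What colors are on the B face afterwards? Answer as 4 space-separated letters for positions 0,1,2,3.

Answer: G W G B

Derivation:
After move 1 (R'): R=RRRR U=WBWB F=GWGW D=YGYG B=YBYB
After move 2 (U'): U=BBWW F=OOGW R=GWRR B=RRYB L=YBOO
After move 3 (F): F=GOWO U=BBOB R=WWWR D=RGYG L=YYOG
After move 4 (U'): U=BBBO F=YYWO R=GOWR B=WWYB L=RROG
After move 5 (R'): R=ORGW U=BYBW F=YBWO D=RYYO B=GWGB
After move 6 (F'): F=BOYW U=BYOG R=YRRW D=RGYO L=RWOB
After move 7 (F'): F=OWBY U=BYYR R=GRRW D=WBYO L=RGOO
Query: B face = GWGB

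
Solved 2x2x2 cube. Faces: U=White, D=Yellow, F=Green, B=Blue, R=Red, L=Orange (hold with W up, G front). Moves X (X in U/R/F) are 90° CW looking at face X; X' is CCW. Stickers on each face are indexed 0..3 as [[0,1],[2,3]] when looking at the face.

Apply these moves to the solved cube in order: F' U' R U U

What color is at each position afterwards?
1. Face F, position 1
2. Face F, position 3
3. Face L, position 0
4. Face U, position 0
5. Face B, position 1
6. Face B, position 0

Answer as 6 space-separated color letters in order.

After move 1 (F'): F=GGGG U=WWRR R=YRYR D=OOYY L=OWOW
After move 2 (U'): U=WRWR F=OWGG R=GGYR B=YRBB L=BBOW
After move 3 (R): R=YGRG U=WWWG F=OOGY D=OBYY B=RRRB
After move 4 (U): U=WWGW F=YGGY R=RRRG B=BBRB L=OOOW
After move 5 (U): U=GWWW F=RRGY R=BBRG B=OORB L=YGOW
Query 1: F[1] = R
Query 2: F[3] = Y
Query 3: L[0] = Y
Query 4: U[0] = G
Query 5: B[1] = O
Query 6: B[0] = O

Answer: R Y Y G O O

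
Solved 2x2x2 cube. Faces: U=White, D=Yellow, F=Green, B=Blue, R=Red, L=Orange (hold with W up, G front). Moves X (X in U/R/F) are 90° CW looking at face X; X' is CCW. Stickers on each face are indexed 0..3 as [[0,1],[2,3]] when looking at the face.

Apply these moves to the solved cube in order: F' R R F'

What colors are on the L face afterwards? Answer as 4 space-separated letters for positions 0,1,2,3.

After move 1 (F'): F=GGGG U=WWRR R=YRYR D=OOYY L=OWOW
After move 2 (R): R=YYRR U=WGRG F=GOGY D=OBYB B=RBWB
After move 3 (R): R=RYRY U=WORY F=GBGB D=OWYR B=GBGB
After move 4 (F'): F=BBGG U=WORR R=WYOY D=WWYR L=OYOR
Query: L face = OYOR

Answer: O Y O R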